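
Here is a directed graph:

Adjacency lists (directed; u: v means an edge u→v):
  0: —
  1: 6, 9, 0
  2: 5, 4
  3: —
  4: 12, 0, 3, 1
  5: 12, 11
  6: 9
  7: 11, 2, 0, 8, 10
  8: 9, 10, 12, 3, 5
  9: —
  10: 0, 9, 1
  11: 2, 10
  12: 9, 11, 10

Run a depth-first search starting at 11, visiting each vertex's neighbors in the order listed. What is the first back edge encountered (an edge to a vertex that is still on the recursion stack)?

DFS from 11 (visiting each vertex's neighbors in the order listed); mark gray on enter, black on exit:
11 gray
  2 gray
    5 gray
      12 gray
        9 gray
        9 black
        12→11: 11 is gray → back edge
First back edge: 12 → 11.

12→11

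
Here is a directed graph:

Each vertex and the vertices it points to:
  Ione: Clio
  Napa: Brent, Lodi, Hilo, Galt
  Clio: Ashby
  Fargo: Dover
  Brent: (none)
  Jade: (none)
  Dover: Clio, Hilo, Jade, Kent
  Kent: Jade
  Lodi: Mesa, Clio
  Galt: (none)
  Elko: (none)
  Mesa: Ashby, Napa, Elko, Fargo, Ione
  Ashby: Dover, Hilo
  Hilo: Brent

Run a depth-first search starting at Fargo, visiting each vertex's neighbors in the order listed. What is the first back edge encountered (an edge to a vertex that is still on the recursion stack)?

DFS from Fargo (visiting each vertex's neighbors in the order listed); mark gray on enter, black on exit:
Fargo gray
  Dover gray
    Clio gray
      Ashby gray
        Ashby→Dover: Dover is gray → back edge
First back edge: Ashby → Dover.

Ashby->Dover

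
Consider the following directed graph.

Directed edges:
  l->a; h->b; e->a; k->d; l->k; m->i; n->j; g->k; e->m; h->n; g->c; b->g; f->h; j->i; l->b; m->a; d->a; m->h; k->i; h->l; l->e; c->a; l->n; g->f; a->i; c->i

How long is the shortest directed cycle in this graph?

For each vertex v, BFS finds the shortest path from v back to v.
The shortest such closed walk is f → h → b → g → f, length 4.

4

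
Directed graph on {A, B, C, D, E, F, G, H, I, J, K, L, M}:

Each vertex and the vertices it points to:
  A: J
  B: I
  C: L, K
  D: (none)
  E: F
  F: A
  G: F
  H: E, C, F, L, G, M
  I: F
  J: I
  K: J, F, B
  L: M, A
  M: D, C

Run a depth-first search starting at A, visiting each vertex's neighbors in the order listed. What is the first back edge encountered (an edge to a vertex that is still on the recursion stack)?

F→A

DFS from A (visiting each vertex's neighbors in the order listed); mark gray on enter, black on exit:
A gray
  J gray
    I gray
      F gray
        F→A: A is gray → back edge
First back edge: F → A.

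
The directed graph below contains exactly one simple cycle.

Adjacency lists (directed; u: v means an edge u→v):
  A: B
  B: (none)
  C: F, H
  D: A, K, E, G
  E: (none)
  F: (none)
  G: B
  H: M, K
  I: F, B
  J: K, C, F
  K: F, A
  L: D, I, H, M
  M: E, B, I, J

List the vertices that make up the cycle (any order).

C, H, J, M

DFS with gray/black marking from H:
H gray
  M gray
    E gray
    E black
    B gray
    B black
    I gray
      F gray
      F black
      I→B: B black — skip
    I black
    J gray
      K gray
        K→F: F black — skip
        A gray
          A→B: B black — skip
        A black
      K black
      C gray
        C→F: F black — skip
        C→H: H is gray → back edge
Back edge closes the cycle H → M → J → C → H; its vertices are {C, H, J, M}.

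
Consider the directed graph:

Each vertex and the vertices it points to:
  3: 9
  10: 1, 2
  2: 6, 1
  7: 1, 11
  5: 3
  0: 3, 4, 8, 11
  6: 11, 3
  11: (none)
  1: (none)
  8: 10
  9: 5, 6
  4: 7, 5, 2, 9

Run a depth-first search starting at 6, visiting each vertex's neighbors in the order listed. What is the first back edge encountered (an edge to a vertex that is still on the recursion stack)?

5→3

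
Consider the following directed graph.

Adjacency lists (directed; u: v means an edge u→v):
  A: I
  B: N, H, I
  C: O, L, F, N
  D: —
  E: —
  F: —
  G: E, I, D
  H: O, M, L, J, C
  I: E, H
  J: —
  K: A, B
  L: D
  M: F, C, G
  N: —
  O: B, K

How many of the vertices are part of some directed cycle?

9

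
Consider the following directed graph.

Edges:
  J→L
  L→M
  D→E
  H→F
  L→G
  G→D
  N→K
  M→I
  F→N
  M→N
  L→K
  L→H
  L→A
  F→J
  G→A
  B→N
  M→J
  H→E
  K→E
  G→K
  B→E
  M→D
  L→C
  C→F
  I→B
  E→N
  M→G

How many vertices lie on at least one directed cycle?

9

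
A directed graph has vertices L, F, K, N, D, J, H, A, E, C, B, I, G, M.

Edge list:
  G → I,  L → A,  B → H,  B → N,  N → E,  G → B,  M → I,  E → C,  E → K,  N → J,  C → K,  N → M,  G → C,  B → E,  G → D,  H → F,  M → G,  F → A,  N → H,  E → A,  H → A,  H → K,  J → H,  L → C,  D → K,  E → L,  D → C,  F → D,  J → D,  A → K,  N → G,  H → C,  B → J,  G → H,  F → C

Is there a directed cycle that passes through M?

M is on a cycle iff M can reach itself via ≥1 edge.
M → G → B → N → M — yes.

Yes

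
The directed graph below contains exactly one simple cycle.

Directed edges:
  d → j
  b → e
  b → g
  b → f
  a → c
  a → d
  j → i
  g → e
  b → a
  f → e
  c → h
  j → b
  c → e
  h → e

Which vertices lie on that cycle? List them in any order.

DFS with gray/black marking from j:
j gray
  b gray
    f gray
      e gray
      e black
    f black
    b→e: e black — skip
    a gray
      c gray
        h gray
          h→e: e black — skip
        h black
        c→e: e black — skip
      c black
      d gray
        d→j: j is gray → back edge
Back edge closes the cycle j → b → a → d → j; its vertices are {a, b, d, j}.

a, b, d, j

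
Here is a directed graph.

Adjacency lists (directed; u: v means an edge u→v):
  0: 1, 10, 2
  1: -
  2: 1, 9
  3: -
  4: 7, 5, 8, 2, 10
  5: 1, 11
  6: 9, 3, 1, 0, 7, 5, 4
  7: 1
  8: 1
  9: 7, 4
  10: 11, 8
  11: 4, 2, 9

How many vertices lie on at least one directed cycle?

6

A vertex is on a directed cycle iff it belongs to a strongly connected component of size ≥ 2 (or has a self-loop).
The vertices on cycles are {2, 4, 5, 9, 10, 11} — 6 in total.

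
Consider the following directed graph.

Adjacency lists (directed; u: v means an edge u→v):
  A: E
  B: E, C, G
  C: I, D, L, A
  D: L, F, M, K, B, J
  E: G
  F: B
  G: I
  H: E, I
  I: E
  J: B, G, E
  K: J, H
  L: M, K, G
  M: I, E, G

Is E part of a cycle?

E is on a cycle iff E can reach itself via ≥1 edge.
E → G → I → E — yes.

Yes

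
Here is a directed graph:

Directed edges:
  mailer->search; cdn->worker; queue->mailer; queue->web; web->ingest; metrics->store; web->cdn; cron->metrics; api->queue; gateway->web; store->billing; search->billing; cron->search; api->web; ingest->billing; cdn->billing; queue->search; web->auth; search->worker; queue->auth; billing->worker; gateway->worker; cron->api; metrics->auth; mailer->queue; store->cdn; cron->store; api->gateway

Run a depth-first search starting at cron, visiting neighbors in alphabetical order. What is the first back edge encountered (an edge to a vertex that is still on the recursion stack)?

DFS from cron (visiting neighbors in alphabetical order); mark gray on enter, black on exit:
cron gray
  api gray
    gateway gray
      web gray
        auth gray
        auth black
        cdn gray
          billing gray
            worker gray
            worker black
          billing black
          cdn→worker: worker black — skip
        cdn black
        ingest gray
          ingest→billing: billing black — skip
        ingest black
      web black
      gateway→worker: worker black — skip
    gateway black
    queue gray
      queue→auth: auth black — skip
      mailer gray
        mailer→queue: queue is gray → back edge
First back edge: mailer → queue.

mailer->queue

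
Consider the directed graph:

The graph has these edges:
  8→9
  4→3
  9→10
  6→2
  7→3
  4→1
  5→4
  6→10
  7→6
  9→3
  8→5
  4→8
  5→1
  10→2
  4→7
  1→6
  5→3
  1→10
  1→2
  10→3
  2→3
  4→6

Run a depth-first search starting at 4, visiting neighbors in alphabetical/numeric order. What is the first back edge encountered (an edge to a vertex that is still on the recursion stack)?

DFS from 4 (visiting neighbors in alphabetical/numeric order); mark gray on enter, black on exit:
4 gray
  1 gray
    2 gray
      3 gray
      3 black
    2 black
    6 gray
      6→2: 2 black — skip
      10 gray
        10→2: 2 black — skip
        10→3: 3 black — skip
      10 black
    6 black
    1→10: 10 black — skip
  1 black
  4→3: 3 black — skip
  4→6: 6 black — skip
  7 gray
    7→3: 3 black — skip
    7→6: 6 black — skip
  7 black
  8 gray
    5 gray
      5→1: 1 black — skip
      5→3: 3 black — skip
      5→4: 4 is gray → back edge
First back edge: 5 → 4.

5→4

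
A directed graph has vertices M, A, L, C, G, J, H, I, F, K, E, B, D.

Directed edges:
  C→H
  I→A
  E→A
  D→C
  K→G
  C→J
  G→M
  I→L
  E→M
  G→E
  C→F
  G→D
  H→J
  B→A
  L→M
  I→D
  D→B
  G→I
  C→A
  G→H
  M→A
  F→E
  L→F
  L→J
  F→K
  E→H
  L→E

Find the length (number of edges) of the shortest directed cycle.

5

For each vertex v, BFS finds the shortest path from v back to v.
The shortest such closed walk is F → K → G → I → L → F, length 5.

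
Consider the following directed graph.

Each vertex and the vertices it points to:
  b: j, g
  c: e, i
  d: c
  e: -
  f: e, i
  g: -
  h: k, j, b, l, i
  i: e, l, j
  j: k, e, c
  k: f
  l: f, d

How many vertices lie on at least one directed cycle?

7

A vertex is on a directed cycle iff it belongs to a strongly connected component of size ≥ 2 (or has a self-loop).
The vertices on cycles are {c, d, f, i, j, k, l} — 7 in total.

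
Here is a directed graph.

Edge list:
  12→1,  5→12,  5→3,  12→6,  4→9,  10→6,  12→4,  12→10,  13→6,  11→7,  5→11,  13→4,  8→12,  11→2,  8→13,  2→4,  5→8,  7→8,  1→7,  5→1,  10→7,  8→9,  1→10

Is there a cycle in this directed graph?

Yes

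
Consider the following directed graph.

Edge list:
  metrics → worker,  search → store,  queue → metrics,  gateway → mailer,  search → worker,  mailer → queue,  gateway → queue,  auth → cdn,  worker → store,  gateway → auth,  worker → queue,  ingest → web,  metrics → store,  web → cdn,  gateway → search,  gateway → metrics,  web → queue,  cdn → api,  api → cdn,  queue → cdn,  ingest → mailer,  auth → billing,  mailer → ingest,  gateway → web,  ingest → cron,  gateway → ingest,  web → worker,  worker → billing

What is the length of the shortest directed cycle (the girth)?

For each vertex v, BFS finds the shortest path from v back to v.
The shortest such closed walk is ingest → mailer → ingest, length 2.

2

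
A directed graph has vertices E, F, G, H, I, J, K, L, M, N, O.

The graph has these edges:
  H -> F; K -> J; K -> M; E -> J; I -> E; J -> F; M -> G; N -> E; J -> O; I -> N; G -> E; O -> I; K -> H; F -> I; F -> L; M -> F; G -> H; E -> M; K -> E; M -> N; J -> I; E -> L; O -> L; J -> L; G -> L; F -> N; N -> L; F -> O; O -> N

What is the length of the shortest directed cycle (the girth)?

3

For each vertex v, BFS finds the shortest path from v back to v.
The shortest such closed walk is J → I → E → J, length 3.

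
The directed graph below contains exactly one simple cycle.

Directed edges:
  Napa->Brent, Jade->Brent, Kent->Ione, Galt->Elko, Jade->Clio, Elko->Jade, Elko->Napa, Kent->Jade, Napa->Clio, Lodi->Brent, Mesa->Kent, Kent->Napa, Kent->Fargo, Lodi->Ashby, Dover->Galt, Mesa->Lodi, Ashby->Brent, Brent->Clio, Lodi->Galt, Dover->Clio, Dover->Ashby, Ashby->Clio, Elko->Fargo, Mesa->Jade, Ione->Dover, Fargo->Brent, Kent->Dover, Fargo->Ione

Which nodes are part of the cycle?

Elko, Galt, Ione, Dover, Fargo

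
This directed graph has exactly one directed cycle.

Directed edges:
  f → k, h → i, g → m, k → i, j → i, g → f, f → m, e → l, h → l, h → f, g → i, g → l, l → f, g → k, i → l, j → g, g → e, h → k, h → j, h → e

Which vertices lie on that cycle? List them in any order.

f, i, k, l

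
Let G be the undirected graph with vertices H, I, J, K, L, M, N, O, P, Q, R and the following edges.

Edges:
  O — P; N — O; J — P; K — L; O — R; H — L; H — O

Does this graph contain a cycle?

No

DFS, tracking each vertex's parent; an edge to a visited non-parent vertex closes a cycle.
Start from M:
visit M (parent –)
visit H (parent –)
  visit L (parent H)
    L–H: parent, skip
    visit K (parent L)
      K–L: parent, skip
  visit O (parent H)
    visit R (parent O)
      R–O: parent, skip
    O–H: parent, skip
    visit N (parent O)
      N–O: parent, skip
    visit P (parent O)
      P–O: parent, skip
      visit J (parent P)
        J–P: parent, skip
visit I (parent –)
visit Q (parent –)
No non-parent visited neighbor found — the graph is a forest.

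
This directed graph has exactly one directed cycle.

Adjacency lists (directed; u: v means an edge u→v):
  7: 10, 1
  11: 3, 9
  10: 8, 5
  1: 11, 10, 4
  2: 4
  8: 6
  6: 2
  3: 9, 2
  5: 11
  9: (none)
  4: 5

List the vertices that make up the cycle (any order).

2, 3, 4, 5, 11

DFS with gray/black marking from 5:
5 gray
  11 gray
    3 gray
      9 gray
      9 black
      2 gray
        4 gray
          4→5: 5 is gray → back edge
Back edge closes the cycle 5 → 11 → 3 → 2 → 4 → 5; its vertices are {2, 3, 4, 5, 11}.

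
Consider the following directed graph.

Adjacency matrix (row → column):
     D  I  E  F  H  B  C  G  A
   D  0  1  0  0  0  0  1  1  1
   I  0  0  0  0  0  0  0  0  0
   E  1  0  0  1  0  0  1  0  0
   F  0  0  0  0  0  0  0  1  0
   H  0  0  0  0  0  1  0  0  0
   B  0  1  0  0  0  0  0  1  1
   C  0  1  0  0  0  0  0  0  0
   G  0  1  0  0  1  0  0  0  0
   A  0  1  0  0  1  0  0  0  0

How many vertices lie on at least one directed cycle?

4

A vertex is on a directed cycle iff it belongs to a strongly connected component of size ≥ 2 (or has a self-loop).
The vertices on cycles are {A, B, G, H} — 4 in total.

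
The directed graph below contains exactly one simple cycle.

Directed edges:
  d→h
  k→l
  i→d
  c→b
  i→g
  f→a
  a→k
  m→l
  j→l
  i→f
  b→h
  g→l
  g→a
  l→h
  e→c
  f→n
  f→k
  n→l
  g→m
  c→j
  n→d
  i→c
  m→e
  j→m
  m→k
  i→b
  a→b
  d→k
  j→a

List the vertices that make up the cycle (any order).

c, e, j, m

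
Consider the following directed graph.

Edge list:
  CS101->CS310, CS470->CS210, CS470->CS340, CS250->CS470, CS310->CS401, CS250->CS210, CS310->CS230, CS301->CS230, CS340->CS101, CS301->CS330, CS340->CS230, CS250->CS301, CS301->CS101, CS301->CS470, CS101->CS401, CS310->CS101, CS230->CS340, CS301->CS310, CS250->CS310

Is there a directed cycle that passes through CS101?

CS101 is on a cycle iff CS101 can reach itself via ≥1 edge.
CS101 → CS310 → CS101 — yes.

Yes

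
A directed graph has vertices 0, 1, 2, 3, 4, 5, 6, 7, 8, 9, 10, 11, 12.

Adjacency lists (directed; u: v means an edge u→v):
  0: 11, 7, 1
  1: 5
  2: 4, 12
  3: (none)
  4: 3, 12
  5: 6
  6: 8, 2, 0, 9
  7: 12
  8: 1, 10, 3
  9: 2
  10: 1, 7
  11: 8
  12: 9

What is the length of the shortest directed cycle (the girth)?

For each vertex v, BFS finds the shortest path from v back to v.
The shortest such closed walk is 9 → 2 → 12 → 9, length 3.

3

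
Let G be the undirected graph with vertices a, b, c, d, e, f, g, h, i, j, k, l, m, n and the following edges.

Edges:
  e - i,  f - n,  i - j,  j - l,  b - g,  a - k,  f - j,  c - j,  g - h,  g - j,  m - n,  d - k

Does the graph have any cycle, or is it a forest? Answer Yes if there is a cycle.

No

DFS, tracking each vertex's parent; an edge to a visited non-parent vertex closes a cycle.
Start from i:
visit i (parent –)
  visit e (parent i)
    e–i: parent, skip
  visit j (parent i)
    visit c (parent j)
      c–j: parent, skip
    visit l (parent j)
      l–j: parent, skip
    visit f (parent j)
      visit n (parent f)
        n–f: parent, skip
        visit m (parent n)
          m–n: parent, skip
      f–j: parent, skip
    j–i: parent, skip
    visit g (parent j)
      visit h (parent g)
        h–g: parent, skip
      visit b (parent g)
        b–g: parent, skip
      g–j: parent, skip
visit a (parent –)
  visit k (parent a)
    k–a: parent, skip
    visit d (parent k)
      d–k: parent, skip
No non-parent visited neighbor found — the graph is a forest.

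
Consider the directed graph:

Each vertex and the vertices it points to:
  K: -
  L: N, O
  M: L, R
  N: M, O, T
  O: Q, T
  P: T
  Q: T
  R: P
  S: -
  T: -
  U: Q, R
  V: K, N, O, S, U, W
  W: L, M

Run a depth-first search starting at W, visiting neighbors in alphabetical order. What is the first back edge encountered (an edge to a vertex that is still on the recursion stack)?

M->L

DFS from W (visiting neighbors in alphabetical order); mark gray on enter, black on exit:
W gray
  L gray
    N gray
      M gray
        M→L: L is gray → back edge
First back edge: M → L.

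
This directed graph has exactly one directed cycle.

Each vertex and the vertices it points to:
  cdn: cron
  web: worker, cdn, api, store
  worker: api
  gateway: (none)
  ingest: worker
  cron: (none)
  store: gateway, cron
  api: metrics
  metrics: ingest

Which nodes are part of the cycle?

api, ingest, worker, metrics

DFS with gray/black marking from worker:
worker gray
  api gray
    metrics gray
      ingest gray
        ingest→worker: worker is gray → back edge
Back edge closes the cycle worker → api → metrics → ingest → worker; its vertices are {api, ingest, worker, metrics}.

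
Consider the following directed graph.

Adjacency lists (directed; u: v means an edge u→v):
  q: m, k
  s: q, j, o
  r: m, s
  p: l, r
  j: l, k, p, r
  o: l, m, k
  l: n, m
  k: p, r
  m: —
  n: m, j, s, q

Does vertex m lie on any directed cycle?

No

m lies on a cycle iff there is a path from m back to itself.
Exploring from m, it never reaches itself; equivalently, its strongly connected component is a singleton.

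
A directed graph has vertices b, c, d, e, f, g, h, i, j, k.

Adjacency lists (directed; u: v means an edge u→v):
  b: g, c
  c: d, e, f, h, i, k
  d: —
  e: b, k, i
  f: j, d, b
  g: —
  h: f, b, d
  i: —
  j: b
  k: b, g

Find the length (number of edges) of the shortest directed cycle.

3

For each vertex v, BFS finds the shortest path from v back to v.
The shortest such closed walk is c → e → b → c, length 3.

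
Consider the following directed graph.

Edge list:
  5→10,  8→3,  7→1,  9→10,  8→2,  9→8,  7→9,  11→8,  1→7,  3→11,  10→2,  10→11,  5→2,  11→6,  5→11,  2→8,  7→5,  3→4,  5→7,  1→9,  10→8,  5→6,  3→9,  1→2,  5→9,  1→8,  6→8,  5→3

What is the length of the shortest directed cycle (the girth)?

For each vertex v, BFS finds the shortest path from v back to v.
The shortest such closed walk is 7 → 5 → 7, length 2.

2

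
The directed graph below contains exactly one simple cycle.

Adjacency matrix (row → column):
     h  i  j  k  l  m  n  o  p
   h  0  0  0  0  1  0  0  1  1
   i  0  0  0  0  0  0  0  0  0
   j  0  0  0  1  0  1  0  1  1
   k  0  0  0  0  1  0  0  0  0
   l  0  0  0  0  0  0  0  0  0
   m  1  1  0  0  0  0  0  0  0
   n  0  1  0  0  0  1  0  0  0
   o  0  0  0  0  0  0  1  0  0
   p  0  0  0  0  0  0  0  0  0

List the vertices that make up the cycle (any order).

DFS with gray/black marking from m:
m gray
  h gray
    p gray
    p black
    o gray
      n gray
        i gray
        i black
        n→m: m is gray → back edge
Back edge closes the cycle m → h → o → n → m; its vertices are {h, m, n, o}.

h, m, n, o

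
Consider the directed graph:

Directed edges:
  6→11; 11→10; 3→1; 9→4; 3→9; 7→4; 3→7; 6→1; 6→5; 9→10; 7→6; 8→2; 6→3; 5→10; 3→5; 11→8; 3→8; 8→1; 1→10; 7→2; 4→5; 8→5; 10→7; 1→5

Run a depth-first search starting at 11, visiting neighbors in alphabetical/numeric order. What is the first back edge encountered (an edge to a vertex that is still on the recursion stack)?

4→5

DFS from 11 (visiting neighbors in alphabetical/numeric order); mark gray on enter, black on exit:
11 gray
  8 gray
    1 gray
      5 gray
        10 gray
          7 gray
            2 gray
            2 black
            4 gray
              4→5: 5 is gray → back edge
First back edge: 4 → 5.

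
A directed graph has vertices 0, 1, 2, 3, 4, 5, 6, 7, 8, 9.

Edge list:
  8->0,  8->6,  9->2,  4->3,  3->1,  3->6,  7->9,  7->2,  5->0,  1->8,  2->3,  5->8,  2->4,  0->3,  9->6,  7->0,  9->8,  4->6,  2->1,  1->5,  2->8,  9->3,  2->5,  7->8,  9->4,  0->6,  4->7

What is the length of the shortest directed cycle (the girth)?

3

For each vertex v, BFS finds the shortest path from v back to v.
The shortest such closed walk is 2 → 4 → 7 → 2, length 3.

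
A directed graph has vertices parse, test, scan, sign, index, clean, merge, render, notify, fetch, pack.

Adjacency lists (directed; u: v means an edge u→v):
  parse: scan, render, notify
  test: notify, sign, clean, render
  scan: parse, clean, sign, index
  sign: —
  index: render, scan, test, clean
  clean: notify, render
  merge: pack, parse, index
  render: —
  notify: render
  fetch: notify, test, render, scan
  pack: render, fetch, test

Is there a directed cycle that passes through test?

test lies on a cycle iff there is a path from test back to itself.
Exploring from test, it never reaches itself; equivalently, its strongly connected component is a singleton.

No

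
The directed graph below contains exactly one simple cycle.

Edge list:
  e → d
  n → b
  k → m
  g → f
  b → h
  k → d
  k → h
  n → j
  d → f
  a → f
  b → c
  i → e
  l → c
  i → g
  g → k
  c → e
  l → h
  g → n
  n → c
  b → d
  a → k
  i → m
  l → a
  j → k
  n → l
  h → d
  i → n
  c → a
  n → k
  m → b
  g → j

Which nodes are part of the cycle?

a, b, c, k, m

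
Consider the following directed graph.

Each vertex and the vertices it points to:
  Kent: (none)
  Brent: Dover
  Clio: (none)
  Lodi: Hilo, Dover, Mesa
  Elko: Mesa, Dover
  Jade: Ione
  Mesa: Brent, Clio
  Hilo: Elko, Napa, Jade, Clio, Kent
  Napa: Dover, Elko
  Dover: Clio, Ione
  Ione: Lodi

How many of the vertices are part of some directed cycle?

9

A vertex is on a directed cycle iff it belongs to a strongly connected component of size ≥ 2 (or has a self-loop).
The vertices on cycles are {Elko, Hilo, Ione, Jade, Lodi, Mesa, Napa, Brent, Dover} — 9 in total.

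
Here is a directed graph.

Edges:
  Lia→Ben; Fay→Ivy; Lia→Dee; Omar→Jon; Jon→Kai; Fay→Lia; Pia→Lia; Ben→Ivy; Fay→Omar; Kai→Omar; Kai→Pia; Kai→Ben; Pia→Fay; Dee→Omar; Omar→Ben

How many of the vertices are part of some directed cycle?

A vertex is on a directed cycle iff it belongs to a strongly connected component of size ≥ 2 (or has a self-loop).
The vertices on cycles are {Dee, Fay, Jon, Kai, Lia, Pia, Omar} — 7 in total.

7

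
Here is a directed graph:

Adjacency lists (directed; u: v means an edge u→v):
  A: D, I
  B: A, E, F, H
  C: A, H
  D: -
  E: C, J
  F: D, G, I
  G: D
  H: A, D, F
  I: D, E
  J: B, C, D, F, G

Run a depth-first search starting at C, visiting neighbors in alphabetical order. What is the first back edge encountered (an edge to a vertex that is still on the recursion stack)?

E->C

DFS from C (visiting neighbors in alphabetical order); mark gray on enter, black on exit:
C gray
  A gray
    D gray
    D black
    I gray
      I→D: D black — skip
      E gray
        E→C: C is gray → back edge
First back edge: E → C.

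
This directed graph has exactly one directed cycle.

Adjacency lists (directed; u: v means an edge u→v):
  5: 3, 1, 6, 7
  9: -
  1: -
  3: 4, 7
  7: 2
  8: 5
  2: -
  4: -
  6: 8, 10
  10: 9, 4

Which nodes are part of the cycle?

5, 6, 8

DFS with gray/black marking from 8:
8 gray
  5 gray
    3 gray
      4 gray
      4 black
      7 gray
        2 gray
        2 black
      7 black
    3 black
    1 gray
    1 black
    6 gray
      6→8: 8 is gray → back edge
Back edge closes the cycle 8 → 5 → 6 → 8; its vertices are {5, 6, 8}.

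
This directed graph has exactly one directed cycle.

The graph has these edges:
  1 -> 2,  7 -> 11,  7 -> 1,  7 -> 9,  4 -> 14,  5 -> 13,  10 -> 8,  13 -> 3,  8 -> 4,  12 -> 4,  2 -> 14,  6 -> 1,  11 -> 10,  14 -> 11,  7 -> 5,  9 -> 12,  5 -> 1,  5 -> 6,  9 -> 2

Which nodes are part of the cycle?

DFS with gray/black marking from 11:
11 gray
  10 gray
    8 gray
      4 gray
        14 gray
          14→11: 11 is gray → back edge
Back edge closes the cycle 11 → 10 → 8 → 4 → 14 → 11; its vertices are {4, 8, 10, 11, 14}.

4, 8, 10, 11, 14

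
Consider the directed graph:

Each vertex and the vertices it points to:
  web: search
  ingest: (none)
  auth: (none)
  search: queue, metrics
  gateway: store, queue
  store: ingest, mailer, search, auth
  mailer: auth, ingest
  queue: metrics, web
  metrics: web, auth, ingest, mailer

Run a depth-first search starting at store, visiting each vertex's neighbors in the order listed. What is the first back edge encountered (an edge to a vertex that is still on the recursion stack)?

web->search

DFS from store (visiting each vertex's neighbors in the order listed); mark gray on enter, black on exit:
store gray
  ingest gray
  ingest black
  mailer gray
    auth gray
    auth black
    mailer→ingest: ingest black — skip
  mailer black
  search gray
    queue gray
      metrics gray
        web gray
          web→search: search is gray → back edge
First back edge: web → search.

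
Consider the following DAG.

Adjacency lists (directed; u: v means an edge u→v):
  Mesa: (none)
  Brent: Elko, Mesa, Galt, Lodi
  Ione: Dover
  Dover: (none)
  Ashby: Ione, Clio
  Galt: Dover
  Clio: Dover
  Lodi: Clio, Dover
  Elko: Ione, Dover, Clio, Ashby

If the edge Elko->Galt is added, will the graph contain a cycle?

Adding Elko→Galt creates a cycle iff Galt can already reach Elko.
Explore from Galt: no path reaches Elko. The graph stays acyclic.

No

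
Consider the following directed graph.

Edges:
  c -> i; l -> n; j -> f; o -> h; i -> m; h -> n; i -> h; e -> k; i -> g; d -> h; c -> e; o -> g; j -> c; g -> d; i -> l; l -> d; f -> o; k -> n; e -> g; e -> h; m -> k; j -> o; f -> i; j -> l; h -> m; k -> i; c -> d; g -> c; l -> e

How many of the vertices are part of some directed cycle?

A vertex is on a directed cycle iff it belongs to a strongly connected component of size ≥ 2 (or has a self-loop).
The vertices on cycles are {c, d, e, g, h, i, k, l, m} — 9 in total.

9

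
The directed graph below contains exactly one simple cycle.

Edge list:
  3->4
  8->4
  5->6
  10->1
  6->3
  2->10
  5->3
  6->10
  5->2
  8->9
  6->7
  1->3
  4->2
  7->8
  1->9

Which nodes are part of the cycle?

DFS with gray/black marking from 2:
2 gray
  10 gray
    1 gray
      9 gray
      9 black
      3 gray
        4 gray
          4→2: 2 is gray → back edge
Back edge closes the cycle 2 → 10 → 1 → 3 → 4 → 2; its vertices are {1, 2, 3, 4, 10}.

1, 2, 3, 4, 10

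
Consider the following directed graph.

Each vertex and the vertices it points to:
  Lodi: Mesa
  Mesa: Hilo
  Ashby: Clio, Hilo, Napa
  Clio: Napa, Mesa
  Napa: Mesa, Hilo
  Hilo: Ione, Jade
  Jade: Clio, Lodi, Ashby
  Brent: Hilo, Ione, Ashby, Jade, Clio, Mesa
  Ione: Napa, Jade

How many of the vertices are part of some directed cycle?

8

A vertex is on a directed cycle iff it belongs to a strongly connected component of size ≥ 2 (or has a self-loop).
The vertices on cycles are {Clio, Hilo, Ione, Jade, Lodi, Mesa, Napa, Ashby} — 8 in total.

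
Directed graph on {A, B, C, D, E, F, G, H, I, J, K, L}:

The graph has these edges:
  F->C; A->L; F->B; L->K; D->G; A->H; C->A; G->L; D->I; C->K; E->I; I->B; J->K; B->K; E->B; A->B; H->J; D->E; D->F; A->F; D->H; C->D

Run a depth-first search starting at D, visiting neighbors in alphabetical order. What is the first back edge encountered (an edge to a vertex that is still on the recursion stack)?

A→F

DFS from D (visiting neighbors in alphabetical order); mark gray on enter, black on exit:
D gray
  E gray
    B gray
      K gray
      K black
    B black
    I gray
      I→B: B black — skip
    I black
  E black
  F gray
    F→B: B black — skip
    C gray
      A gray
        A→B: B black — skip
        A→F: F is gray → back edge
First back edge: A → F.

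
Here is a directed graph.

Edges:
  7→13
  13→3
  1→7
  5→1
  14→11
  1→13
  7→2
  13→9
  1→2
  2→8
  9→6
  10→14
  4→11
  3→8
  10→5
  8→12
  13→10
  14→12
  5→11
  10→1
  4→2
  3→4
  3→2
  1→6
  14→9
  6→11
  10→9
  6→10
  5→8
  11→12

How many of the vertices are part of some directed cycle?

A vertex is on a directed cycle iff it belongs to a strongly connected component of size ≥ 2 (or has a self-loop).
The vertices on cycles are {1, 5, 6, 7, 9, 10, 13, 14} — 8 in total.

8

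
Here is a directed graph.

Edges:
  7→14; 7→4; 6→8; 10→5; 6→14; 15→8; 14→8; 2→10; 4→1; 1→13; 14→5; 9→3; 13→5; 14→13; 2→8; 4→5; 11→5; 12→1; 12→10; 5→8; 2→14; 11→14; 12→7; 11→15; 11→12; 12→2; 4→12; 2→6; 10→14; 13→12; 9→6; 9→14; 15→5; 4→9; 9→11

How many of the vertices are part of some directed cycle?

A vertex is on a directed cycle iff it belongs to a strongly connected component of size ≥ 2 (or has a self-loop).
The vertices on cycles are {1, 2, 4, 6, 7, 9, 10, 11, 12, 13, 14} — 11 in total.

11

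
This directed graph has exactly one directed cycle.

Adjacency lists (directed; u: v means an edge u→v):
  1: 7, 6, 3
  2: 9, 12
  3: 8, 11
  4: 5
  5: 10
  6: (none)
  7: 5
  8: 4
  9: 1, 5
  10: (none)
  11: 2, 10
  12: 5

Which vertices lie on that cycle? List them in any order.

DFS with gray/black marking from 1:
1 gray
  7 gray
    5 gray
      10 gray
      10 black
    5 black
  7 black
  6 gray
  6 black
  3 gray
    8 gray
      4 gray
        4→5: 5 black — skip
      4 black
    8 black
    11 gray
      2 gray
        9 gray
          9→1: 1 is gray → back edge
Back edge closes the cycle 1 → 3 → 11 → 2 → 9 → 1; its vertices are {1, 2, 3, 9, 11}.

1, 2, 3, 9, 11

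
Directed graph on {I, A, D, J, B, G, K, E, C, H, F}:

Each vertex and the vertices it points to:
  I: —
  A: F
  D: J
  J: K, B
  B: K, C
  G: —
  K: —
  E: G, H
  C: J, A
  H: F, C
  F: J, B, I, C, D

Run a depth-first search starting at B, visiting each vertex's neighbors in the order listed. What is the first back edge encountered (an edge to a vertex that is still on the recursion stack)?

J->B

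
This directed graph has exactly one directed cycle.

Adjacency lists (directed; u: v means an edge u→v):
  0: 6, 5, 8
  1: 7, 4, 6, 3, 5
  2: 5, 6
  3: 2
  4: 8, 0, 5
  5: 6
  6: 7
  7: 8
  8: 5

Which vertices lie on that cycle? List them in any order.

5, 6, 7, 8

DFS with gray/black marking from 7:
7 gray
  8 gray
    5 gray
      6 gray
        6→7: 7 is gray → back edge
Back edge closes the cycle 7 → 8 → 5 → 6 → 7; its vertices are {5, 6, 7, 8}.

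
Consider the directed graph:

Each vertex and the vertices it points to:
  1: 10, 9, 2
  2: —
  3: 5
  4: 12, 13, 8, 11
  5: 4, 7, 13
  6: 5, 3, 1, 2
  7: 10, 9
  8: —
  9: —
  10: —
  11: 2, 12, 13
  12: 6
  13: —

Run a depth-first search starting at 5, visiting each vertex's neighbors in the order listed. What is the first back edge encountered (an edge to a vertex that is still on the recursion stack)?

6->5

DFS from 5 (visiting each vertex's neighbors in the order listed); mark gray on enter, black on exit:
5 gray
  4 gray
    12 gray
      6 gray
        6→5: 5 is gray → back edge
First back edge: 6 → 5.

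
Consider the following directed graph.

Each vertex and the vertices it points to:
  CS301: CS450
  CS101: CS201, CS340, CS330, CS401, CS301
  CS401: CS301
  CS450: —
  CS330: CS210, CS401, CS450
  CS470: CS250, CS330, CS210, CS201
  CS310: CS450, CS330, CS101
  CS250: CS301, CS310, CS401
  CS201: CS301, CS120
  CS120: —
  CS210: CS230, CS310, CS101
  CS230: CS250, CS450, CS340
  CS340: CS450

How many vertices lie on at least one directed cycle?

6

A vertex is on a directed cycle iff it belongs to a strongly connected component of size ≥ 2 (or has a self-loop).
The vertices on cycles are {CS101, CS210, CS230, CS250, CS310, CS330} — 6 in total.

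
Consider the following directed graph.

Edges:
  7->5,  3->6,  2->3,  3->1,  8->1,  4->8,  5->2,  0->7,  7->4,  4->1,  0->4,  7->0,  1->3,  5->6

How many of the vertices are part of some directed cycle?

A vertex is on a directed cycle iff it belongs to a strongly connected component of size ≥ 2 (or has a self-loop).
The vertices on cycles are {0, 1, 3, 7} — 4 in total.

4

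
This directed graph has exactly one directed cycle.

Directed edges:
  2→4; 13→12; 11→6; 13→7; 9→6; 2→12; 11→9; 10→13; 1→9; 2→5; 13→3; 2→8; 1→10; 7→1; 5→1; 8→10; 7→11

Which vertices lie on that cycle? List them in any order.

1, 7, 10, 13

DFS with gray/black marking from 10:
10 gray
  13 gray
    7 gray
      11 gray
        9 gray
          6 gray
          6 black
        9 black
        11→6: 6 black — skip
      11 black
      1 gray
        1→10: 10 is gray → back edge
Back edge closes the cycle 10 → 13 → 7 → 1 → 10; its vertices are {1, 7, 10, 13}.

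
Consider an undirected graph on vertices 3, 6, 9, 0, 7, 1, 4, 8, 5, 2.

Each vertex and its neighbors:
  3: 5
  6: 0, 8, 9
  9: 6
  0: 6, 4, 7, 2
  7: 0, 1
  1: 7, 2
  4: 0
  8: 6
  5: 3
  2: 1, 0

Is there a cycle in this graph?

Yes

DFS, tracking each vertex's parent; an edge to a visited non-parent vertex closes a cycle.
Start from 3:
visit 3 (parent –)
  visit 5 (parent 3)
    5–3: parent, skip
visit 6 (parent –)
  visit 0 (parent 6)
    0–6: parent, skip
    visit 4 (parent 0)
      4–0: parent, skip
    visit 7 (parent 0)
      7–0: parent, skip
      visit 1 (parent 7)
        1–7: parent, skip
        visit 2 (parent 1)
          2–1: parent, skip
          2–0: 0 visited and ≠ parent → cycle
Cycle: 0 – 7 – 1 – 2 – 0.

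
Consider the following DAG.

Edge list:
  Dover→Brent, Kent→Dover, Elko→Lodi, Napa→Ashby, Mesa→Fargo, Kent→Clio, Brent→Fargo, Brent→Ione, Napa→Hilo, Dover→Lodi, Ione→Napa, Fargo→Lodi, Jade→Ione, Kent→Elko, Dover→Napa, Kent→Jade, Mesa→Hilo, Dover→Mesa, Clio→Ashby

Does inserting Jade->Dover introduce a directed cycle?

Adding Jade→Dover creates a cycle iff Dover can already reach Jade.
Explore from Dover: no path reaches Jade. The graph stays acyclic.

No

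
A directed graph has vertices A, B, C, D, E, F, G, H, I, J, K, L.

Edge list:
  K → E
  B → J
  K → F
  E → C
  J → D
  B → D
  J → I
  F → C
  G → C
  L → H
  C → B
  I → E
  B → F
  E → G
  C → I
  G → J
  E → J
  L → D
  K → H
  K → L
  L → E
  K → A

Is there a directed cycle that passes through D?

No

D lies on a cycle iff there is a path from D back to itself.
Exploring from D, it never reaches itself; equivalently, its strongly connected component is a singleton.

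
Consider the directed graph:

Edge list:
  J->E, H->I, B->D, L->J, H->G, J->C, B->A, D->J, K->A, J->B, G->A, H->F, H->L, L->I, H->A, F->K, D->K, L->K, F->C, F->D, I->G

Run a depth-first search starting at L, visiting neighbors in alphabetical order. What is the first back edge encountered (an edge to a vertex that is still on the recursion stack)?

D->J

DFS from L (visiting neighbors in alphabetical order); mark gray on enter, black on exit:
L gray
  I gray
    G gray
      A gray
      A black
    G black
  I black
  J gray
    B gray
      B→A: A black — skip
      D gray
        D→J: J is gray → back edge
First back edge: D → J.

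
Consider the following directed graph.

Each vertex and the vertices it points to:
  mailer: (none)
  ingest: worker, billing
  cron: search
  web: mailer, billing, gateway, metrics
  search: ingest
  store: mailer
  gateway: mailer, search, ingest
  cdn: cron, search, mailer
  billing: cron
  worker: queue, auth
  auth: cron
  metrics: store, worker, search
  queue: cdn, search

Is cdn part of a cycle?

Yes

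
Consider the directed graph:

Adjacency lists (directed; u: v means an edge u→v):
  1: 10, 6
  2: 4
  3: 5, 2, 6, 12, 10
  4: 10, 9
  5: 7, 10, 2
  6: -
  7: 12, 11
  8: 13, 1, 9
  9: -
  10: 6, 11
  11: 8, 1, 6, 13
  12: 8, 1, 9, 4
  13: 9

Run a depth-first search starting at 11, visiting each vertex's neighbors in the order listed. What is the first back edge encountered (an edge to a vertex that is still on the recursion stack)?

DFS from 11 (visiting each vertex's neighbors in the order listed); mark gray on enter, black on exit:
11 gray
  8 gray
    13 gray
      9 gray
      9 black
    13 black
    1 gray
      10 gray
        6 gray
        6 black
        10→11: 11 is gray → back edge
First back edge: 10 → 11.

10→11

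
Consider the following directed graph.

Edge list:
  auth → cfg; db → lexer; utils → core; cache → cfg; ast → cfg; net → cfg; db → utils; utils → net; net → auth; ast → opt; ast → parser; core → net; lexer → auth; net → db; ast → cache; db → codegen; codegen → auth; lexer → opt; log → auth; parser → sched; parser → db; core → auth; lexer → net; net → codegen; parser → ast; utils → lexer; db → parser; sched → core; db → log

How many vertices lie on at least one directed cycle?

A vertex is on a directed cycle iff it belongs to a strongly connected component of size ≥ 2 (or has a self-loop).
The vertices on cycles are {db, ast, net, core, lexer, sched, utils, parser} — 8 in total.

8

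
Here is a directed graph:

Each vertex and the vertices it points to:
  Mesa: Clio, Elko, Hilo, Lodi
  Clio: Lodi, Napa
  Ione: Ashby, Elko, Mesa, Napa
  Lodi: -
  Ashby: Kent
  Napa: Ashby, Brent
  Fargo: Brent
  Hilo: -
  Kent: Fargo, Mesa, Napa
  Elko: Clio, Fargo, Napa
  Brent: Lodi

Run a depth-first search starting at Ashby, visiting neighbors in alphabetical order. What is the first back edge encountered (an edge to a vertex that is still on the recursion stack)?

DFS from Ashby (visiting neighbors in alphabetical order); mark gray on enter, black on exit:
Ashby gray
  Kent gray
    Fargo gray
      Brent gray
        Lodi gray
        Lodi black
      Brent black
    Fargo black
    Mesa gray
      Clio gray
        Clio→Lodi: Lodi black — skip
        Napa gray
          Napa→Ashby: Ashby is gray → back edge
First back edge: Napa → Ashby.

Napa->Ashby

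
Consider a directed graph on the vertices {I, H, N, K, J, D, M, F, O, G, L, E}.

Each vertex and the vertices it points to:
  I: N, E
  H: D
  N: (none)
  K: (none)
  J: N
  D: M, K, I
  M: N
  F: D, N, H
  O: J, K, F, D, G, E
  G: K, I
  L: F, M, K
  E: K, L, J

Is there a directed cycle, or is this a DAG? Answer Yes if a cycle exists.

DFS with white/gray/black marking, starting from H:
H gray
  D gray
    M gray
      N gray
      N black
    M black
    K gray
    K black
    I gray
      I→N: N black — skip
      E gray
        E→K: K black — skip
        L gray
          F gray
            F→D: D is gray → back edge
Back edge found, so a cycle exists: D → I → E → L → F → D.

Yes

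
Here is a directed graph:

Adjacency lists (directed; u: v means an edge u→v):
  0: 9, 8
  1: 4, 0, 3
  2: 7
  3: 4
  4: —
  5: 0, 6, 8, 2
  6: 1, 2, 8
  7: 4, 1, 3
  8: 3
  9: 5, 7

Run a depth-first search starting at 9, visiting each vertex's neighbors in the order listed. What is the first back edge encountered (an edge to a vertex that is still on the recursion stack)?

DFS from 9 (visiting each vertex's neighbors in the order listed); mark gray on enter, black on exit:
9 gray
  5 gray
    0 gray
      0→9: 9 is gray → back edge
First back edge: 0 → 9.

0->9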